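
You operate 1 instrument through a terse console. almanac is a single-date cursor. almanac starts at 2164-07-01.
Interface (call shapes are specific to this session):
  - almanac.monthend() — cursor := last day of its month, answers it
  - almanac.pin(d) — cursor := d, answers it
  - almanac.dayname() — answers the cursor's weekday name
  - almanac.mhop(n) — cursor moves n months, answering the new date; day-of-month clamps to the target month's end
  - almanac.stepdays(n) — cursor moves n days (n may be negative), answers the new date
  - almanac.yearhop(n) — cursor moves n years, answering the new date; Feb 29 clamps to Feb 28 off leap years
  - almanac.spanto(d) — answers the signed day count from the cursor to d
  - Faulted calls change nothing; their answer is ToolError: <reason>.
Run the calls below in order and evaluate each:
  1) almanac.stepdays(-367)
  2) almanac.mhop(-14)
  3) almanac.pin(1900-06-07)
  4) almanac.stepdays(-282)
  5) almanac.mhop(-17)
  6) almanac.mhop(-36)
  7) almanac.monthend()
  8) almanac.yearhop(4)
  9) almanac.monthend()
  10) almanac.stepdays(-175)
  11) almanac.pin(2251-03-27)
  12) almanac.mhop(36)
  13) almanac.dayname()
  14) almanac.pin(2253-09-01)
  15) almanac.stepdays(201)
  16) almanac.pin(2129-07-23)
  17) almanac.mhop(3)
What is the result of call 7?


Answer: 1895-03-31

Derivation:
Act: almanac.stepdays[n='-367']
Obs: 2163-06-30
Act: almanac.mhop[n='-14']
Obs: 2162-04-30
Act: almanac.pin[d='1900-06-07']
Obs: 1900-06-07
Act: almanac.stepdays[n='-282']
Obs: 1899-08-29
Act: almanac.mhop[n='-17']
Obs: 1898-03-29
Act: almanac.mhop[n='-36']
Obs: 1895-03-29
Act: almanac.monthend[]
Obs: 1895-03-31
Act: almanac.yearhop[n='4']
Obs: 1899-03-31
Act: almanac.monthend[]
Obs: 1899-03-31
Act: almanac.stepdays[n='-175']
Obs: 1898-10-07
Act: almanac.pin[d='2251-03-27']
Obs: 2251-03-27
Act: almanac.mhop[n='36']
Obs: 2254-03-27
Act: almanac.dayname[]
Obs: Monday
Act: almanac.pin[d='2253-09-01']
Obs: 2253-09-01
Act: almanac.stepdays[n='201']
Obs: 2254-03-21
Act: almanac.pin[d='2129-07-23']
Obs: 2129-07-23
Act: almanac.mhop[n='3']
Obs: 2129-10-23


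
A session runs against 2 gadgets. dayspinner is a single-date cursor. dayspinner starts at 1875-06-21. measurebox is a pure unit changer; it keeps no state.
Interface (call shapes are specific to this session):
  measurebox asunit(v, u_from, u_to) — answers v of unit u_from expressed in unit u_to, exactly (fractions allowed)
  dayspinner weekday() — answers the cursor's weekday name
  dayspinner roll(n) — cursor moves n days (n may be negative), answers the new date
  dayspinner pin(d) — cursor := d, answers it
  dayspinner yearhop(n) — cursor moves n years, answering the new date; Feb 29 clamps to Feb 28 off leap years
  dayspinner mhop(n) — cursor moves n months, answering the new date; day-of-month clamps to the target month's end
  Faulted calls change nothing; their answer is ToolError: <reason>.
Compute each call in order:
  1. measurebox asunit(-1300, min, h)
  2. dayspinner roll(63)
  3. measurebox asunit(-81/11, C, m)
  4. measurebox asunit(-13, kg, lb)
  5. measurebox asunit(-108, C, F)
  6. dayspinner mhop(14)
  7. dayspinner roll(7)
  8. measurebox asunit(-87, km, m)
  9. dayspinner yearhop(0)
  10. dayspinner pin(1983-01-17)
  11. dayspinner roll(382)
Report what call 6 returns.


Answer: 1876-10-23

Derivation:
·→ measurebox asunit(-1300, min, h)
·← -65/3
·→ dayspinner roll(63)
·← 1875-08-23
·→ measurebox asunit(-81/11, C, m)
·← ToolError: incompatible units
·→ measurebox asunit(-13, kg, lb)
·← -1300000000/45359237
·→ measurebox asunit(-108, C, F)
·← -812/5
·→ dayspinner mhop(14)
·← 1876-10-23
·→ dayspinner roll(7)
·← 1876-10-30
·→ measurebox asunit(-87, km, m)
·← -87000
·→ dayspinner yearhop(0)
·← 1876-10-30
·→ dayspinner pin(1983-01-17)
·← 1983-01-17
·→ dayspinner roll(382)
·← 1984-02-03


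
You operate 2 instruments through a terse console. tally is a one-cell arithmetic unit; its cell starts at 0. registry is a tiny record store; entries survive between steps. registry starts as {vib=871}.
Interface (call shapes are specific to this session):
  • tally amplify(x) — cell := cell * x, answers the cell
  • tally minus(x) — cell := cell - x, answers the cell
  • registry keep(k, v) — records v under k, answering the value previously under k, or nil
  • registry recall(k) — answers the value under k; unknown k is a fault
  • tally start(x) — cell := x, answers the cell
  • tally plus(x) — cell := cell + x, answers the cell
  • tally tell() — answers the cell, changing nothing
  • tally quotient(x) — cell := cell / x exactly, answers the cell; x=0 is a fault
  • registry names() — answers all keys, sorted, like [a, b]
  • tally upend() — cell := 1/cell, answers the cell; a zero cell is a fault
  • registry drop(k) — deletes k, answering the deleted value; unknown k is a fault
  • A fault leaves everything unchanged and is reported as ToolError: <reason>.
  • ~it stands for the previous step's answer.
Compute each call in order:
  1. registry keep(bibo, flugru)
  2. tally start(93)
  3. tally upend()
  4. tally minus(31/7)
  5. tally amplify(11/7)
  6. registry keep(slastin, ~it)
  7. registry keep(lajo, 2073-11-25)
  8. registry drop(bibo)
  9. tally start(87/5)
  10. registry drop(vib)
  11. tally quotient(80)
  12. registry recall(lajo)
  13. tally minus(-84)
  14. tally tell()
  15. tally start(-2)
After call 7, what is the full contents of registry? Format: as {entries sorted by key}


% registry keep k: bibo v: flugru
  nil
% tally start x: 93
  93
% tally upend
  1/93
% tally minus x: 31/7
  -2876/651
% tally amplify x: 11/7
  -31636/4557
% registry keep k: slastin v: ~it
  nil
% registry keep k: lajo v: 2073-11-25
  nil
% registry drop k: bibo
  flugru
% tally start x: 87/5
  87/5
% registry drop k: vib
  871
% tally quotient x: 80
  87/400
% registry recall k: lajo
  2073-11-25
% tally minus x: -84
  33687/400
% tally tell
  33687/400
% tally start x: -2
  -2

Answer: {bibo=flugru, lajo=2073-11-25, slastin=-31636/4557, vib=871}


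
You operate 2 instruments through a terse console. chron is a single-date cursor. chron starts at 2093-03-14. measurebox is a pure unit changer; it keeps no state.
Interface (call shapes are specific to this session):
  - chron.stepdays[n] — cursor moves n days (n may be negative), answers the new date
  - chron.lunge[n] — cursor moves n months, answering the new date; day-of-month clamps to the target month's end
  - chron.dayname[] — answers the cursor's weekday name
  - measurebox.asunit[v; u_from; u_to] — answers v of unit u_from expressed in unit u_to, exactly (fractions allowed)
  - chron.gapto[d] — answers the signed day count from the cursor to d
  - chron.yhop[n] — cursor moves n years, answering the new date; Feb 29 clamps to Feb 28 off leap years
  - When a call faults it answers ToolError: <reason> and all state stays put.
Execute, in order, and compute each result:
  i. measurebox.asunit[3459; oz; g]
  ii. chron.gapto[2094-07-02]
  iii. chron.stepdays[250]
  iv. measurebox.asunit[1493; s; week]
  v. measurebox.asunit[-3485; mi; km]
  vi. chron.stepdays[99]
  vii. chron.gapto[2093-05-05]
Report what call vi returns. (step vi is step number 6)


Answer: 2094-02-26

Derivation:
>>> measurebox.asunit 3459 oz g
  156897600783/1600000
>>> chron.gapto 2094-07-02
  475
>>> chron.stepdays 250
  2093-11-19
>>> measurebox.asunit 1493 s week
  1493/604800
>>> measurebox.asunit -3485 mi km
  -17526762/3125
>>> chron.stepdays 99
  2094-02-26
>>> chron.gapto 2093-05-05
  -297


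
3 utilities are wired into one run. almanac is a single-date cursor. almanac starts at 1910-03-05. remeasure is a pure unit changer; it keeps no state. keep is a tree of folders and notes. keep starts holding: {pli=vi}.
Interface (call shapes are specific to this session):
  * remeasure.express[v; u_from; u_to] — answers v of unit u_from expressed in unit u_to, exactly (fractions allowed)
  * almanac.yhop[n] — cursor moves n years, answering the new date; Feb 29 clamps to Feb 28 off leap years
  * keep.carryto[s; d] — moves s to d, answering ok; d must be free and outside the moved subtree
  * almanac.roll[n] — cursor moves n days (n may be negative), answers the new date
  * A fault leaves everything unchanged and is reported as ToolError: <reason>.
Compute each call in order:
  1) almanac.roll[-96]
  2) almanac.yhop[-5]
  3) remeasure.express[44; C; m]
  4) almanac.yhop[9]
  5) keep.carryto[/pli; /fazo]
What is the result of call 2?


! roll(n='-96') => 1909-11-29
! yhop(n='-5') => 1904-11-29
! express(v='44', u_from='C', u_to='m') => ToolError: incompatible units
! yhop(n='9') => 1913-11-29
! carryto(s='/pli', d='/fazo') => ok

Answer: 1904-11-29


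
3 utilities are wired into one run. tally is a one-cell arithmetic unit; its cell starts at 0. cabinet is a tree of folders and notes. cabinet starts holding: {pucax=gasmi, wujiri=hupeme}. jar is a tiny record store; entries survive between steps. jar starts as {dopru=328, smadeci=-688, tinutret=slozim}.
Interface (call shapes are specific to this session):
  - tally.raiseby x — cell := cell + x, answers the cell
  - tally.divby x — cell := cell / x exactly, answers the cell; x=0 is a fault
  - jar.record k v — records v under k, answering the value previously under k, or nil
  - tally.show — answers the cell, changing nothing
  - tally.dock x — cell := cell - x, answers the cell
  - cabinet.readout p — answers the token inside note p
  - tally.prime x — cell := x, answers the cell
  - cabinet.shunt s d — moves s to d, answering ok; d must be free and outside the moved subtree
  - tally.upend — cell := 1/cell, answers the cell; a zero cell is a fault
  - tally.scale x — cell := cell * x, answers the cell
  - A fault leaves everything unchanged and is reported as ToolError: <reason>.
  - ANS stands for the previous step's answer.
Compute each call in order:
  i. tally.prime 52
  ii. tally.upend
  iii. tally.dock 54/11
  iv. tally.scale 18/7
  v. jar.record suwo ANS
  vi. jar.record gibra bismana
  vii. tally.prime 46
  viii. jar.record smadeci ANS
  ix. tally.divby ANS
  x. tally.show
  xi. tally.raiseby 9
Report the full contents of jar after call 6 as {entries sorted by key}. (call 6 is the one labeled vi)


// tally.prime(x='52') : 52
// tally.upend() : 1/52
// tally.dock(x='54/11') : -2797/572
// tally.scale(x='18/7') : -25173/2002
// jar.record(k='suwo', v='ANS') : nil
// jar.record(k='gibra', v='bismana') : nil
// tally.prime(x='46') : 46
// jar.record(k='smadeci', v='ANS') : -688
// tally.divby(x='ANS') : -23/344
// tally.show() : -23/344
// tally.raiseby(x='9') : 3073/344

Answer: {dopru=328, gibra=bismana, smadeci=-688, suwo=-25173/2002, tinutret=slozim}


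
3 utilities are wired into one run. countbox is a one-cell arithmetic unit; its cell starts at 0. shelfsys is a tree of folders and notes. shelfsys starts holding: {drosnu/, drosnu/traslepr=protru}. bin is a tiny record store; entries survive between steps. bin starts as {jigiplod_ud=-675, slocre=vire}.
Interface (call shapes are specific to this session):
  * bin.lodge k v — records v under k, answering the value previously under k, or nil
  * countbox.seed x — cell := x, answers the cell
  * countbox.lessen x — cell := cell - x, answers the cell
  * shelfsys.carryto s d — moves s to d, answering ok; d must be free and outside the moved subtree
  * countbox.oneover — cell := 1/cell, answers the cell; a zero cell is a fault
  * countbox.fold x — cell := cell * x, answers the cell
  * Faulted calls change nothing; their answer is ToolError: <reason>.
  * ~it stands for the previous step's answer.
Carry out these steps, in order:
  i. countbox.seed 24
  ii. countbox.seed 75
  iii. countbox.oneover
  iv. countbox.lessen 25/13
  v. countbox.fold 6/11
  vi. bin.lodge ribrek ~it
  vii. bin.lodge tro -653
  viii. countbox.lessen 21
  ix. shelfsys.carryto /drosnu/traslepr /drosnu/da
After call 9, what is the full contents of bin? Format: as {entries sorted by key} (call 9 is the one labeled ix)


$ seed x→24
= 24
$ seed x→75
= 75
$ oneover
= 1/75
$ lessen x→25/13
= -1862/975
$ fold x→6/11
= -3724/3575
$ lodge k→ribrek v→~it
= nil
$ lodge k→tro v→-653
= nil
$ lessen x→21
= -78799/3575
$ carryto s→/drosnu/traslepr d→/drosnu/da
= ok

Answer: {jigiplod_ud=-675, ribrek=-3724/3575, slocre=vire, tro=-653}


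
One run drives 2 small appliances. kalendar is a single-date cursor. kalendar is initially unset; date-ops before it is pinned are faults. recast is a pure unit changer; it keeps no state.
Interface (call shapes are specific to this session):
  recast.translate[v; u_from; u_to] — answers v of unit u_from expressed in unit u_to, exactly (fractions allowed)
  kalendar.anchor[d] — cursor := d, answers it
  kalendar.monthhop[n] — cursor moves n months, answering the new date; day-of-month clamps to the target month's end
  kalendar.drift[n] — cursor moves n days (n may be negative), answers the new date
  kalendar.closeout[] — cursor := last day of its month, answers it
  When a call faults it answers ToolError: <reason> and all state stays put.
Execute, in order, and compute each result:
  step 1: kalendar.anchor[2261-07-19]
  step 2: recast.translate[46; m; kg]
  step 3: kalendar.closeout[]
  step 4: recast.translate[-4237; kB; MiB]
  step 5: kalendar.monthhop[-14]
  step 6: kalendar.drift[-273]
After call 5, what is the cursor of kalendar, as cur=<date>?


Do: kalendar.anchor[d=2261-07-19]
See: 2261-07-19
Do: recast.translate[v=46; u_from=m; u_to=kg]
See: ToolError: incompatible units
Do: kalendar.closeout[]
See: 2261-07-31
Do: recast.translate[v=-4237; u_from=kB; u_to=MiB]
See: -529625/131072
Do: kalendar.monthhop[n=-14]
See: 2260-05-31
Do: kalendar.drift[n=-273]
See: 2259-09-01

Answer: cur=2260-05-31


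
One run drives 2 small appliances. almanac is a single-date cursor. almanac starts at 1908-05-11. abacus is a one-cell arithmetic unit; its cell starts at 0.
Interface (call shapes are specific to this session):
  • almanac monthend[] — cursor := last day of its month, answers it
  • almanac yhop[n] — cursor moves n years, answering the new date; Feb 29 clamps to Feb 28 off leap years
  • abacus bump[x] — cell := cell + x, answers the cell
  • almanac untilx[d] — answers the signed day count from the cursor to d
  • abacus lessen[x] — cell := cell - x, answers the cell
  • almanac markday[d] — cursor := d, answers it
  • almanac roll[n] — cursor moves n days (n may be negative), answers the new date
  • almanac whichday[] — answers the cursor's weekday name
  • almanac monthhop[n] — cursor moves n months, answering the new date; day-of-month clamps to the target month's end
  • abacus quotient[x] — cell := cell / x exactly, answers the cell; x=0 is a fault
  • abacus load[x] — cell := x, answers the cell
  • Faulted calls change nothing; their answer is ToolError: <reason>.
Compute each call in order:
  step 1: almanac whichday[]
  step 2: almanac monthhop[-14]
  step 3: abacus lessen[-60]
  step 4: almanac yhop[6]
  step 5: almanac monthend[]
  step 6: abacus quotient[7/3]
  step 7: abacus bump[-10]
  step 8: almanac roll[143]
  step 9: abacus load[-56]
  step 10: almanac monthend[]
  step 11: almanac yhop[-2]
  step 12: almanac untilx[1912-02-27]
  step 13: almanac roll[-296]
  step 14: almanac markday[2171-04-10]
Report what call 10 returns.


Act: almanac whichday[]
Obs: Monday
Act: almanac monthhop[-14]
Obs: 1907-03-11
Act: abacus lessen[-60]
Obs: 60
Act: almanac yhop[6]
Obs: 1913-03-11
Act: almanac monthend[]
Obs: 1913-03-31
Act: abacus quotient[7/3]
Obs: 180/7
Act: abacus bump[-10]
Obs: 110/7
Act: almanac roll[143]
Obs: 1913-08-21
Act: abacus load[-56]
Obs: -56
Act: almanac monthend[]
Obs: 1913-08-31
Act: almanac yhop[-2]
Obs: 1911-08-31
Act: almanac untilx[1912-02-27]
Obs: 180
Act: almanac roll[-296]
Obs: 1910-11-08
Act: almanac markday[2171-04-10]
Obs: 2171-04-10

Answer: 1913-08-31


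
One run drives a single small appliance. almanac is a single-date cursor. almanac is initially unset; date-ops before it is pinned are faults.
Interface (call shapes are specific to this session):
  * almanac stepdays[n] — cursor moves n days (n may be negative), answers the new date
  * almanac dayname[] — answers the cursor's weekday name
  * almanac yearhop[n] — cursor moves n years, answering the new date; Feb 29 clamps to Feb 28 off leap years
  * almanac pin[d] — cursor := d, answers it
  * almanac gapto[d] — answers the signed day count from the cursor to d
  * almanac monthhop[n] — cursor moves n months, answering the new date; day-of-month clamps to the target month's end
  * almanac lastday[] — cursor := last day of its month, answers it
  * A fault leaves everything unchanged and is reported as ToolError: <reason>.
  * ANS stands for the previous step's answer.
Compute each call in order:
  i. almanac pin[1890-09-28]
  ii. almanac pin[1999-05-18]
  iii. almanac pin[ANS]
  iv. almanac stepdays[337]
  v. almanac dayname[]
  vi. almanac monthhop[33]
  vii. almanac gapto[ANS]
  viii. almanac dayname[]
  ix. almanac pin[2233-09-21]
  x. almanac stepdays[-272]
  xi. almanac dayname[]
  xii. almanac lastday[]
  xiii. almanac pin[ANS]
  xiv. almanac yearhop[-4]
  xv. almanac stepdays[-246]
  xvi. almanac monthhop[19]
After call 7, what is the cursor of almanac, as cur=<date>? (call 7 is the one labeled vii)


Answer: cur=2003-01-19

Derivation:
> almanac pin d: 1890-09-28
  1890-09-28
> almanac pin d: 1999-05-18
  1999-05-18
> almanac pin d: ANS
  1999-05-18
> almanac stepdays n: 337
  2000-04-19
> almanac dayname
  Wednesday
> almanac monthhop n: 33
  2003-01-19
> almanac gapto d: ANS
  0
> almanac dayname
  Sunday
> almanac pin d: 2233-09-21
  2233-09-21
> almanac stepdays n: -272
  2232-12-23
> almanac dayname
  Sunday
> almanac lastday
  2232-12-31
> almanac pin d: ANS
  2232-12-31
> almanac yearhop n: -4
  2228-12-31
> almanac stepdays n: -246
  2228-04-29
> almanac monthhop n: 19
  2229-11-29


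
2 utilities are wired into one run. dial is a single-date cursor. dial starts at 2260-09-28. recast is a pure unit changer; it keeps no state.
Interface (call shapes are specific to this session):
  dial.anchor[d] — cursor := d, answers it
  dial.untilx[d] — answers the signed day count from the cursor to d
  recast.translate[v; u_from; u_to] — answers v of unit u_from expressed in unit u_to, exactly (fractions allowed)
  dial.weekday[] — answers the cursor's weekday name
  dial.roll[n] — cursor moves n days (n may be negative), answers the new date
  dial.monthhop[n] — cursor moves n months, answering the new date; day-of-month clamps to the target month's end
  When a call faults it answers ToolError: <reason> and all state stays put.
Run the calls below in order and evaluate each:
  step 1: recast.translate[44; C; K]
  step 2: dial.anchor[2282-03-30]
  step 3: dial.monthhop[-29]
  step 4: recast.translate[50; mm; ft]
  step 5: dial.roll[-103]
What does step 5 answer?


Answer: 2279-07-19

Derivation:
I use translate passing v=44, u_from=C, u_to=K, and see 6343/20.
I use anchor passing d=2282-03-30, giving 2282-03-30.
Next I call monthhop passing n=-29, and see 2279-10-30.
I call translate passing v=50, u_from=mm, u_to=ft, giving 125/762.
Invoking roll passing n=-103, and observe 2279-07-19.


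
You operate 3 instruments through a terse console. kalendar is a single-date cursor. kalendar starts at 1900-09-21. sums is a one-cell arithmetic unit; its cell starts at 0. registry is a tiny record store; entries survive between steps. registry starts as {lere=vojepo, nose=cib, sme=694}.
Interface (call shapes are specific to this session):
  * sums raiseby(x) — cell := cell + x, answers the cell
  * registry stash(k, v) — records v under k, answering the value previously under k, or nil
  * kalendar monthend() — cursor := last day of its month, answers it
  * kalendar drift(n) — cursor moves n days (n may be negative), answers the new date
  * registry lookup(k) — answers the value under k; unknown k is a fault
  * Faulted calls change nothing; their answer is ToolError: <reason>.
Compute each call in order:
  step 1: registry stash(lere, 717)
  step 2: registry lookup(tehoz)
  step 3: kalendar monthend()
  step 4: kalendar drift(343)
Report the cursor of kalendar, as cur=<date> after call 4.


Answer: cur=1901-09-08

Derivation:
Do: registry stash[k='lere'; v='717']
See: vojepo
Do: registry lookup[k='tehoz']
See: ToolError: no such key tehoz
Do: kalendar monthend[]
See: 1900-09-30
Do: kalendar drift[n='343']
See: 1901-09-08


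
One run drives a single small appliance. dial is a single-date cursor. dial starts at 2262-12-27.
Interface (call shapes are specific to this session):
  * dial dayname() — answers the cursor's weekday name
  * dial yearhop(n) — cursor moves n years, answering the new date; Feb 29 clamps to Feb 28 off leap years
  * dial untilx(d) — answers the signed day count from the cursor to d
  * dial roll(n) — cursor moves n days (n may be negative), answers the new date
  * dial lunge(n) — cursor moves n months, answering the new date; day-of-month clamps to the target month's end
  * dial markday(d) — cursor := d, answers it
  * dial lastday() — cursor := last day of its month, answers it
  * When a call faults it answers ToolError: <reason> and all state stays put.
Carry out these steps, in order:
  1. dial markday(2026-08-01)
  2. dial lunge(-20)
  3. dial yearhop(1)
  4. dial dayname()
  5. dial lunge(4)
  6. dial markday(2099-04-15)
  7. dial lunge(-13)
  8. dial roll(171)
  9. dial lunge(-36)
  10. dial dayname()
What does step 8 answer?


Answer: 2098-09-02

Derivation:
Using dial markday using d: 2026-08-01, giving 2026-08-01.
I invoke dial lunge using n: -20: 2024-12-01.
Now I run dial yearhop using n: 1, yielding 2025-12-01.
I try dial dayname, and see Monday.
Using dial lunge using n: 4, and see 2026-04-01.
I invoke dial markday using d: 2099-04-15, yielding 2099-04-15.
I use dial lunge using n: -13, and get 2098-03-15.
Using dial roll using n: 171: 2098-09-02.
Using dial lunge using n: -36, and see 2095-09-02.
I call dial dayname(): Friday.


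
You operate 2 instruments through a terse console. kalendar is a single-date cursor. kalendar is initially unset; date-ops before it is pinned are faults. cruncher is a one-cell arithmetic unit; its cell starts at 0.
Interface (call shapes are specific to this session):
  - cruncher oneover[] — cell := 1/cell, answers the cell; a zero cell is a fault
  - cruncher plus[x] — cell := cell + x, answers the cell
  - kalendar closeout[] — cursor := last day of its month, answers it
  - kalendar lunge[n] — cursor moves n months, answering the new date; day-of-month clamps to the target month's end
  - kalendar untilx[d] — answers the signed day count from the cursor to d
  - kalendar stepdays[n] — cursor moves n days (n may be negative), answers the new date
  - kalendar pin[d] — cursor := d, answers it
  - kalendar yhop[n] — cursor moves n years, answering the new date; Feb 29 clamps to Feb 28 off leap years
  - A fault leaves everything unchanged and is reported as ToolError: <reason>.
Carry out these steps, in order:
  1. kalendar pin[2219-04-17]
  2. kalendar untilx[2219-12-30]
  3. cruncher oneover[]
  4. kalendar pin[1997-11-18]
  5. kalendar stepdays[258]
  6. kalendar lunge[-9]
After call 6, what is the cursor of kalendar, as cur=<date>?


==> kalendar pin(d=2219-04-17)
<== 2219-04-17
==> kalendar untilx(d=2219-12-30)
<== 257
==> cruncher oneover()
<== ToolError: reciprocal of zero
==> kalendar pin(d=1997-11-18)
<== 1997-11-18
==> kalendar stepdays(n=258)
<== 1998-08-03
==> kalendar lunge(n=-9)
<== 1997-11-03

Answer: cur=1997-11-03


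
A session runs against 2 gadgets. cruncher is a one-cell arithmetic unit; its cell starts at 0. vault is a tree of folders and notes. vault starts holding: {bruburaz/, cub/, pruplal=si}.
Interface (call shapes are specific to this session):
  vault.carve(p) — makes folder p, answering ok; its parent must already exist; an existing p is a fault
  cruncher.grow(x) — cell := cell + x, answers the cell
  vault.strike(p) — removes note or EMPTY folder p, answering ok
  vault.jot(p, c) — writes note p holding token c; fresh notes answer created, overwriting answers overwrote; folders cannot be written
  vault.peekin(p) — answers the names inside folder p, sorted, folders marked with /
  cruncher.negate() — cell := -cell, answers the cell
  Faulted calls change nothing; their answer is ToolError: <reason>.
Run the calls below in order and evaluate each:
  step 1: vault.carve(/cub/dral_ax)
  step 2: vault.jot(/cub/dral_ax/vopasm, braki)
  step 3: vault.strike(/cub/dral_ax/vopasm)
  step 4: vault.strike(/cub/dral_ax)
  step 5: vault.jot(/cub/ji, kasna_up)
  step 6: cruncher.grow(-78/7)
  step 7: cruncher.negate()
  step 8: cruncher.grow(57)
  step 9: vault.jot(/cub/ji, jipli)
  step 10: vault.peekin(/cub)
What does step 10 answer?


Answer: [ji]

Derivation:
Do: vault.carve[p→/cub/dral_ax]
See: ok
Do: vault.jot[p→/cub/dral_ax/vopasm; c→braki]
See: created
Do: vault.strike[p→/cub/dral_ax/vopasm]
See: ok
Do: vault.strike[p→/cub/dral_ax]
See: ok
Do: vault.jot[p→/cub/ji; c→kasna_up]
See: created
Do: cruncher.grow[x→-78/7]
See: -78/7
Do: cruncher.negate[]
See: 78/7
Do: cruncher.grow[x→57]
See: 477/7
Do: vault.jot[p→/cub/ji; c→jipli]
See: overwrote
Do: vault.peekin[p→/cub]
See: [ji]


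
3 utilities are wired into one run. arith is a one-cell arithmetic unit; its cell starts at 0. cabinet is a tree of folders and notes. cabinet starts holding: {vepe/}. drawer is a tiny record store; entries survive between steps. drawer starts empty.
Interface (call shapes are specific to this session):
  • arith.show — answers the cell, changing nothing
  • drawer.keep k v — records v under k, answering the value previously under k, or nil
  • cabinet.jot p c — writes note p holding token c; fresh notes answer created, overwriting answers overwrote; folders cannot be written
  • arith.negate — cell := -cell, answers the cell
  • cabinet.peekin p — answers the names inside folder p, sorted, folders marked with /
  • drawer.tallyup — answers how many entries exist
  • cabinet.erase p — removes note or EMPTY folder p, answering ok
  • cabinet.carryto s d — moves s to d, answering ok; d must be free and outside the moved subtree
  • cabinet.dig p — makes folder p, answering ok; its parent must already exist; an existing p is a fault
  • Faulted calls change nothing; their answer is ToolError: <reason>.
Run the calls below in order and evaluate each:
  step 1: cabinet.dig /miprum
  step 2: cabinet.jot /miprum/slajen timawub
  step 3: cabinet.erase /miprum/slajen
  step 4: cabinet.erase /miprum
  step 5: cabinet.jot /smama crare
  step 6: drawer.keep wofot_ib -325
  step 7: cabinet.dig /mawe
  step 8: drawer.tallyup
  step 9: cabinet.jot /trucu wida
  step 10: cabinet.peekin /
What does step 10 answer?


$ dig p='/miprum'
  ok
$ jot p='/miprum/slajen' c='timawub'
  created
$ erase p='/miprum/slajen'
  ok
$ erase p='/miprum'
  ok
$ jot p='/smama' c='crare'
  created
$ keep k='wofot_ib' v='-325'
  nil
$ dig p='/mawe'
  ok
$ tallyup
  1
$ jot p='/trucu' c='wida'
  created
$ peekin p='/'
  [mawe/, smama, trucu, vepe/]

Answer: [mawe/, smama, trucu, vepe/]


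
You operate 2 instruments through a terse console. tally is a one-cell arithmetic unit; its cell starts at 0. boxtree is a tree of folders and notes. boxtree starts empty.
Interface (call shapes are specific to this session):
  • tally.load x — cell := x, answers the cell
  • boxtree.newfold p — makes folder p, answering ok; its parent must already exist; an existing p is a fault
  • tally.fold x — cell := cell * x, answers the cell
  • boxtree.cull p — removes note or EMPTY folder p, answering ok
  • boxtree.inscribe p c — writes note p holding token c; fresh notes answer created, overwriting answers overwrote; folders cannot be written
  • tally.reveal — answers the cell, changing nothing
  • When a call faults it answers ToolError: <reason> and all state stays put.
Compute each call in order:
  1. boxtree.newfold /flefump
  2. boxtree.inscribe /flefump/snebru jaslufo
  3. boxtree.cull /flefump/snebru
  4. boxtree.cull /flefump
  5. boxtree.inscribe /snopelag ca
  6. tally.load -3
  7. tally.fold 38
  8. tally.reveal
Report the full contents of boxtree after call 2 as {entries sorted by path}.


Answer: {flefump/, flefump/snebru=jaslufo}

Derivation:
CALL newfold[p='/flefump']
RET  ok
CALL inscribe[p='/flefump/snebru'; c='jaslufo']
RET  created
CALL cull[p='/flefump/snebru']
RET  ok
CALL cull[p='/flefump']
RET  ok
CALL inscribe[p='/snopelag'; c='ca']
RET  created
CALL load[x='-3']
RET  -3
CALL fold[x='38']
RET  -114
CALL reveal[]
RET  -114


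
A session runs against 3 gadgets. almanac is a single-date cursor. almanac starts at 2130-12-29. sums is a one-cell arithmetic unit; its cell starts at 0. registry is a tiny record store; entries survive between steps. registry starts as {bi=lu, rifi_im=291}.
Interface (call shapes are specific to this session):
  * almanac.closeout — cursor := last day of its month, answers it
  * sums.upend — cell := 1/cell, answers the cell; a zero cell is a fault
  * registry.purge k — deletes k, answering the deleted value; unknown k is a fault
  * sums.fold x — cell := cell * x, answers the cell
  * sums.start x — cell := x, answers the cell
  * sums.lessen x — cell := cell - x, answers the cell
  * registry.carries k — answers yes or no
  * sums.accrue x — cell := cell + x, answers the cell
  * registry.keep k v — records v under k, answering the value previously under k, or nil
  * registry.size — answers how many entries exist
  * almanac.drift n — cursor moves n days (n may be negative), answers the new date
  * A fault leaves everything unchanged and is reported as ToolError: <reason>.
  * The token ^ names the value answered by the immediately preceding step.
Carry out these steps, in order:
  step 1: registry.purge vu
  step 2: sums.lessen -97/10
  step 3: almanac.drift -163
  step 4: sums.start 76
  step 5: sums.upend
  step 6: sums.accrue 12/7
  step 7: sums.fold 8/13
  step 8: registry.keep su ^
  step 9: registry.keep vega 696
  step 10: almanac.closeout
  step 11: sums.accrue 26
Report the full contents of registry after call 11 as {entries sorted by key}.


Answer: {bi=lu, rifi_im=291, su=1838/1729, vega=696}

Derivation:
·→ registry.purge(k='vu')
·← ToolError: no such key vu
·→ sums.lessen(x='-97/10')
·← 97/10
·→ almanac.drift(n='-163')
·← 2130-07-19
·→ sums.start(x='76')
·← 76
·→ sums.upend()
·← 1/76
·→ sums.accrue(x='12/7')
·← 919/532
·→ sums.fold(x='8/13')
·← 1838/1729
·→ registry.keep(k='su', v='^')
·← nil
·→ registry.keep(k='vega', v='696')
·← nil
·→ almanac.closeout()
·← 2130-07-31
·→ sums.accrue(x='26')
·← 46792/1729


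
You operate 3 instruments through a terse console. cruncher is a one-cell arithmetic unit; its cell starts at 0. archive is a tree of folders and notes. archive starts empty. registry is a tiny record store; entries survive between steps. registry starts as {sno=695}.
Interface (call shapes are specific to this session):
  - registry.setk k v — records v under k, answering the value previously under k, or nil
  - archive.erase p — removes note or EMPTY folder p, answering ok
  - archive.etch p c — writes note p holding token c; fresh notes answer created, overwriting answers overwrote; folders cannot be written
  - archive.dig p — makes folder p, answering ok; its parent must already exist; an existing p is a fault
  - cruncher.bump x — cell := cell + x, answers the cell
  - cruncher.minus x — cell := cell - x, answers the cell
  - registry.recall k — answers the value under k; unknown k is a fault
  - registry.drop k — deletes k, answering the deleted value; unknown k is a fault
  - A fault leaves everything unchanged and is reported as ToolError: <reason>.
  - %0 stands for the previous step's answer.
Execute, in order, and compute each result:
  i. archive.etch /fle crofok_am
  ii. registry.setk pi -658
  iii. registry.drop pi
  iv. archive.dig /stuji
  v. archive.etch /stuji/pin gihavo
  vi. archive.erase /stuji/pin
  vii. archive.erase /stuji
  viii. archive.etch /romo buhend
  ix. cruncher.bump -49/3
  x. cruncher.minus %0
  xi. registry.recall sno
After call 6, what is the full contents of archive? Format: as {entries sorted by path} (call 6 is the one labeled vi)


Answer: {fle=crofok_am, stuji/}

Derivation:
>> archive.etch(/fle, crofok_am)
<< created
>> registry.setk(pi, -658)
<< nil
>> registry.drop(pi)
<< -658
>> archive.dig(/stuji)
<< ok
>> archive.etch(/stuji/pin, gihavo)
<< created
>> archive.erase(/stuji/pin)
<< ok
>> archive.erase(/stuji)
<< ok
>> archive.etch(/romo, buhend)
<< created
>> cruncher.bump(-49/3)
<< -49/3
>> cruncher.minus(%0)
<< 0
>> registry.recall(sno)
<< 695


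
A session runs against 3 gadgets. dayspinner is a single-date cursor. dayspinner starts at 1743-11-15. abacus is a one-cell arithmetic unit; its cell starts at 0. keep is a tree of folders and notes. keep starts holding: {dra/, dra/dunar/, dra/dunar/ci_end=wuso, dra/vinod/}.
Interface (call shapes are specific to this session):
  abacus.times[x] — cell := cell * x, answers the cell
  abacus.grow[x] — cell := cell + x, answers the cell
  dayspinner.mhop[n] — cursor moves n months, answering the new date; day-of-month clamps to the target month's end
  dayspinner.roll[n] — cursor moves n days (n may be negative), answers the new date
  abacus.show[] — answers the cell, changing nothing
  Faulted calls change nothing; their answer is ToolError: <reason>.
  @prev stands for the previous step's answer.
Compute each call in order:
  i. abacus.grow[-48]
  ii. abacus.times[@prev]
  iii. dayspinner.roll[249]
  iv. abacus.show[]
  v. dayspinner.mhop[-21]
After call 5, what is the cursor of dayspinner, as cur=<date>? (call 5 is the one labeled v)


// 1. grow(x='-48') == -48
// 2. times(x='@prev') == 2304
// 3. roll(n='249') == 1744-07-21
// 4. show() == 2304
// 5. mhop(n='-21') == 1742-10-21

Answer: cur=1742-10-21


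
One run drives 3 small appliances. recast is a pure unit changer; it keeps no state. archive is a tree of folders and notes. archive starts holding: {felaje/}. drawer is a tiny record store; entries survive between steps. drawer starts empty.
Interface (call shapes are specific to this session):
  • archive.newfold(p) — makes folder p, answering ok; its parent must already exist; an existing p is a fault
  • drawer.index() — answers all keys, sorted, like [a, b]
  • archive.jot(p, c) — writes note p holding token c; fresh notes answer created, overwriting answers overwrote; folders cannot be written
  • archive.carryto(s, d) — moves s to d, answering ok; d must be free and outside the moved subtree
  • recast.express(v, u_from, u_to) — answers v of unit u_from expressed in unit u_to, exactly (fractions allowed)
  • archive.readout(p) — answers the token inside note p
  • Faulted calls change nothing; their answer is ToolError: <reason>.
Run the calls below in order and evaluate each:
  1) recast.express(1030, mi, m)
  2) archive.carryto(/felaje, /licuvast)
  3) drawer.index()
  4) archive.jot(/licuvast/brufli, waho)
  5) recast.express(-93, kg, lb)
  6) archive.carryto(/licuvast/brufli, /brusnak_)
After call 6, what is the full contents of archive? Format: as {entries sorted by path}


Invoking recast.express with v='1030', u_from='mi', u_to='m', — result: 41440608/25.
I run archive.carryto with s='/felaje', d='/licuvast': ok.
Now I run drawer.index, and see [].
I call archive.jot with p='/licuvast/brufli', c='waho', and see created.
Invoking recast.express with v='-93', u_from='kg', u_to='lb', giving -9300000000/45359237.
Now I run archive.carryto with s='/licuvast/brufli', d='/brusnak_', → ok.

Answer: {brusnak_=waho, licuvast/}


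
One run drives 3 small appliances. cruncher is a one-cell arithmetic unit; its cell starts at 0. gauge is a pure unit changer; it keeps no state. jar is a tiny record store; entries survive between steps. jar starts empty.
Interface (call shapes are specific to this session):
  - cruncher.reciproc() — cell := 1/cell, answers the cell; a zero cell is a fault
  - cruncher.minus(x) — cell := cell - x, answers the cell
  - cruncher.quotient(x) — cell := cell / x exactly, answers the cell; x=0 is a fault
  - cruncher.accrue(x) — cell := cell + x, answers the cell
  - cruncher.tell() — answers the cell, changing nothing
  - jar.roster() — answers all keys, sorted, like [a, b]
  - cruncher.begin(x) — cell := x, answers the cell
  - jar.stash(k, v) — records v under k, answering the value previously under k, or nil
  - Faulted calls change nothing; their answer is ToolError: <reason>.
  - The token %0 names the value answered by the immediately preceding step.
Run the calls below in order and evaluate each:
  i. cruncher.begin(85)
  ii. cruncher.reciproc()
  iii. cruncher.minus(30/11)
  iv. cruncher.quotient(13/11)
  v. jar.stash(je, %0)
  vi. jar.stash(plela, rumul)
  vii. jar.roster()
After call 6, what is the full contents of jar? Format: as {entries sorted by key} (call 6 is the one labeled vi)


> cruncher.begin x: 85
  85
> cruncher.reciproc
  1/85
> cruncher.minus x: 30/11
  -2539/935
> cruncher.quotient x: 13/11
  -2539/1105
> jar.stash k: je v: %0
  nil
> jar.stash k: plela v: rumul
  nil
> jar.roster
  [je, plela]

Answer: {je=-2539/1105, plela=rumul}


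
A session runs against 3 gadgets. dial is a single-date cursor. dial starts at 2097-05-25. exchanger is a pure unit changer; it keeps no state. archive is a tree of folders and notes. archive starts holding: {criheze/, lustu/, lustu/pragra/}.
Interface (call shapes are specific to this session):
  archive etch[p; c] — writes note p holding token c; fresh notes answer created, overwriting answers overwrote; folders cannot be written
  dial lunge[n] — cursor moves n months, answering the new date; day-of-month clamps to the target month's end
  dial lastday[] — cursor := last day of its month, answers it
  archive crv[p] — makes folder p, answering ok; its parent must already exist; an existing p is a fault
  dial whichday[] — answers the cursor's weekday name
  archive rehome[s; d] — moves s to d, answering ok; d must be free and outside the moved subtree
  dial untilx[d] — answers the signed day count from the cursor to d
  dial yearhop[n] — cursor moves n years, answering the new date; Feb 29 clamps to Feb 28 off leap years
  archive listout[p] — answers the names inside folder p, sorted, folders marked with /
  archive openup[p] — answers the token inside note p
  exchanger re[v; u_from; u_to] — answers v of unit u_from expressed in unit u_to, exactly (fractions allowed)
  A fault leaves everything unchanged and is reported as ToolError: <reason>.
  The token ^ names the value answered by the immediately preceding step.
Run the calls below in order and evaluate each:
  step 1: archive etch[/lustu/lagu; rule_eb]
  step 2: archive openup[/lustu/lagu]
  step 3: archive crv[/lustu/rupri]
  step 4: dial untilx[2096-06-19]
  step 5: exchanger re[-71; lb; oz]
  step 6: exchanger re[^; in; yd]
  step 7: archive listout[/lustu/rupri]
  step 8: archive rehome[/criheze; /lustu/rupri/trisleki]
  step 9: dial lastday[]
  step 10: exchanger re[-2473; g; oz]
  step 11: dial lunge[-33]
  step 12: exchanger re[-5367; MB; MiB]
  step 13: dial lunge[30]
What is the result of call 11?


→ archive etch(p='/lustu/lagu', c='rule_eb')
← created
→ archive openup(p='/lustu/lagu')
← rule_eb
→ archive crv(p='/lustu/rupri')
← ok
→ dial untilx(d='2096-06-19')
← -340
→ exchanger re(v='-71', u_from='lb', u_to='oz')
← -1136
→ exchanger re(v='^', u_from='in', u_to='yd')
← -284/9
→ archive listout(p='/lustu/rupri')
← []
→ archive rehome(s='/criheze', d='/lustu/rupri/trisleki')
← ok
→ dial lastday()
← 2097-05-31
→ exchanger re(v='-2473', u_from='g', u_to='oz')
← -3956800000/45359237
→ dial lunge(n='-33')
← 2094-08-31
→ exchanger re(v='-5367', u_from='MB', u_to='MiB')
← -83859375/16384
→ dial lunge(n='30')
← 2097-02-28

Answer: 2094-08-31
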